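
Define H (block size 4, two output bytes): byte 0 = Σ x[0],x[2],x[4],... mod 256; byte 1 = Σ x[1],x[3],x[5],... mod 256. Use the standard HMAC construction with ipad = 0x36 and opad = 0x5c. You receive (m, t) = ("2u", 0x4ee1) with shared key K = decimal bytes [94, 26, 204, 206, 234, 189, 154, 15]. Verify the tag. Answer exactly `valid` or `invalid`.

invalid

Key decimal bytes [94, 26, 204, 206, 234, 189, 154, 15] = 5e 1a cc ce ea bd 9a 0f is 8 bytes > B = 4, so hash it first: H(key) = ae b4, then zero-pad to 4 bytes: K' = ae b4 00 00.
K' ⊕ ipad = 98 82 36 36; K' ⊕ opad = f2 e8 5c 5c.
Inner hash: even-index sum = 256 mod 256 = 0; odd-index sum = 301 mod 256 = 45 → 00 2d.
Outer hash (recomputed tag): even-index sum = 334 mod 256 = 78; odd-index sum = 369 mod 256 = 113 → 4e 71.
Recomputed tag = 4e71; claimed = 4ee1 → mismatch.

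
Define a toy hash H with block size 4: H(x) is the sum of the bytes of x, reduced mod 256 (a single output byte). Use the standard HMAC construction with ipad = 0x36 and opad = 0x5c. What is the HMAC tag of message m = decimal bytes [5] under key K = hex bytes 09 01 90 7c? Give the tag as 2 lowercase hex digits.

Key hex bytes 09 01 90 7c is exactly B = 4 bytes: K' = 09 01 90 7c.
K' ⊕ ipad = 3f 37 a6 4a.  K' ⊕ opad = 55 5d cc 20.
Inner input = (K'⊕ipad) ∥ m = 3f 37 a6 4a ∥ 05.
Inner hash: sum = 63+55+166+74+5 = 363; mod 256 = 107 → 6b.
Outer input = (K'⊕opad) ∥ inner = 55 5d cc 20 ∥ 6b.
Outer hash (tag): sum = 85+93+204+32+107 = 521; mod 256 = 9 → 09.

09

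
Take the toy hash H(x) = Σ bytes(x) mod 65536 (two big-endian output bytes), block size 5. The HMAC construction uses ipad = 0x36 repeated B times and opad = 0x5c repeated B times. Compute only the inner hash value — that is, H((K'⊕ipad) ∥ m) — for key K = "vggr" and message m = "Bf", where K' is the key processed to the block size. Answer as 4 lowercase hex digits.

0204

Key "vggr" = 76 67 67 72 is 4 bytes ≤ B = 5; zero-pad to 5 bytes: K' = 76 67 67 72 00.
K' ⊕ ipad = 40 51 51 44 36.
Inner input = 40 51 51 44 36 ∥ 42 66.
Inner hash: sum = 64+81+81+68+54+66+102 = 516 → 02 04.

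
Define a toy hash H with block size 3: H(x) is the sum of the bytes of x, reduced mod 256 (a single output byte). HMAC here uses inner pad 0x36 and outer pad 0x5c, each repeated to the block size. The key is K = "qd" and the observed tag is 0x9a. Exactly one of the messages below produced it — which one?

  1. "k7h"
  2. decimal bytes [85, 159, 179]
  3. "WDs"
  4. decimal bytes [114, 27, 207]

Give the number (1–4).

Key "qd" = 71 64 is 2 bytes ≤ B = 3; zero-pad to 3 bytes: K' = 71 64 00.
K' ⊕ ipad = 47 52 36; K' ⊕ opad = 2d 38 5c.
m1: inner = H(47 52 36 6b 37 68) = d9; tag = H(2d 38 5c d9) = 9a ← matches
m2: inner = H(47 52 36 55 9f b3) = 76; tag = H(2d 38 5c 76) = 37
m3: inner = H(47 52 36 57 44 73) = dd; tag = H(2d 38 5c dd) = 9e
m4: inner = H(47 52 36 72 1b cf) = 2b; tag = H(2d 38 5c 2b) = ec

1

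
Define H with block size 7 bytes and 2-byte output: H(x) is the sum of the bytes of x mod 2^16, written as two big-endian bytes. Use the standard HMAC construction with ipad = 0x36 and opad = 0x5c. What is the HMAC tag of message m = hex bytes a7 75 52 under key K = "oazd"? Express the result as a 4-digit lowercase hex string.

0243

Key "oazd" = 6f 61 7a 64 is 4 bytes ≤ B = 7; zero-pad to 7 bytes: K' = 6f 61 7a 64 00 00 00.
K' ⊕ ipad = 59 57 4c 52 36 36 36.  K' ⊕ opad = 33 3d 26 38 5c 5c 5c.
Inner input = (K'⊕ipad) ∥ m = 59 57 4c 52 36 36 36 ∥ a7 75 52.
Inner hash: sum = 89+87+76+82+54+54+54+167+117+82 = 862 → 03 5e.
Outer input = (K'⊕opad) ∥ inner = 33 3d 26 38 5c 5c 5c ∥ 03 5e.
Outer hash (tag): sum = 51+61+38+56+92+92+92+3+94 = 579 → 02 43.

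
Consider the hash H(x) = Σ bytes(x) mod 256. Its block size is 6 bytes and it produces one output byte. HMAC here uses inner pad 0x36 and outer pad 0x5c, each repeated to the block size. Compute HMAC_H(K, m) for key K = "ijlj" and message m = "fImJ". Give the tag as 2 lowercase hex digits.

cc

Key "ijlj" = 69 6a 6c 6a is 4 bytes ≤ B = 6; zero-pad to 6 bytes: K' = 69 6a 6c 6a 00 00.
K' ⊕ ipad = 5f 5c 5a 5c 36 36.  K' ⊕ opad = 35 36 30 36 5c 5c.
Inner input = (K'⊕ipad) ∥ m = 5f 5c 5a 5c 36 36 ∥ 66 49 6d 4a.
Inner hash: sum = 95+92+90+92+54+54+102+73+109+74 = 835; mod 256 = 67 → 43.
Outer input = (K'⊕opad) ∥ inner = 35 36 30 36 5c 5c ∥ 43.
Outer hash (tag): sum = 53+54+48+54+92+92+67 = 460; mod 256 = 204 → cc.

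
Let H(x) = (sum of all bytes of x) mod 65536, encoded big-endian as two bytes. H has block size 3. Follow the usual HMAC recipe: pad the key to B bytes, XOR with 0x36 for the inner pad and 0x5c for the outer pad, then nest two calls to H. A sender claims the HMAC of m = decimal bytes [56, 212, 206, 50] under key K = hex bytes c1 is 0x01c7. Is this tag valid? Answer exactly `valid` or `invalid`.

Key hex bytes c1 is 1 byte ≤ B = 3; zero-pad to 3 bytes: K' = c1 00 00.
K' ⊕ ipad = f7 36 36; K' ⊕ opad = 9d 5c 5c.
Inner hash: sum = 247+54+54+56+212+206+50 = 879 → 03 6f.
Outer hash (recomputed tag): sum = 157+92+92+3+111 = 455 → 01 c7.
Recomputed tag = 01c7; claimed = 01c7 → match.

valid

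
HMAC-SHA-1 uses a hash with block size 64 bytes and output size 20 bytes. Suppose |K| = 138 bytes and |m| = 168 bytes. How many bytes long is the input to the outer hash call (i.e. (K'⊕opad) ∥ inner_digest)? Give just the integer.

Key is 138 > 64 bytes, so it is hashed to 20 bytes then zero-padded to 64: |K'| = 64.
Outer input = (K'⊕opad) ∥ H(inner) → 64 + 20 = 84 bytes.

84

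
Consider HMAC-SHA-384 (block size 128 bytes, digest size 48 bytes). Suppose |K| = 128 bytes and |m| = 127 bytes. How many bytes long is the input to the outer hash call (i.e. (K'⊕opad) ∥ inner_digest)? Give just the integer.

Key is 128 ≤ 128 bytes, zero-padded: |K'| = 128.
Outer input = (K'⊕opad) ∥ H(inner) → 128 + 48 = 176 bytes.

176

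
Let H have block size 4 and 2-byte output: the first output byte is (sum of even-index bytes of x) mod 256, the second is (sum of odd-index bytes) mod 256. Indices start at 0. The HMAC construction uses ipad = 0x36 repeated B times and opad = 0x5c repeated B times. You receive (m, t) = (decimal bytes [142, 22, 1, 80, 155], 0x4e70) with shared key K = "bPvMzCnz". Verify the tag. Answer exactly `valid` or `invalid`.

invalid

Key "bPvMzCnz" = 62 50 76 4d 7a 43 6e 7a is 8 bytes > B = 4, so hash it first: H(key) = c0 5a, then zero-pad to 4 bytes: K' = c0 5a 00 00.
K' ⊕ ipad = f6 6c 36 36; K' ⊕ opad = 9c 06 5c 5c.
Inner hash: even-index sum = 598 mod 256 = 86; odd-index sum = 264 mod 256 = 8 → 56 08.
Outer hash (recomputed tag): even-index sum = 334 mod 256 = 78; odd-index sum = 106 mod 256 = 106 → 4e 6a.
Recomputed tag = 4e6a; claimed = 4e70 → mismatch.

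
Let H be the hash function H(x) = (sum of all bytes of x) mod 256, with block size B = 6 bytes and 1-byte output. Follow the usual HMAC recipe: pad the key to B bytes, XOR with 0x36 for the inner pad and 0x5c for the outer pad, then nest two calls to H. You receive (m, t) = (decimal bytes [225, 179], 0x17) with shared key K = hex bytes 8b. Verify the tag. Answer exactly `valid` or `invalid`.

invalid

Key hex bytes 8b is 1 byte ≤ B = 6; zero-pad to 6 bytes: K' = 8b 00 00 00 00 00.
K' ⊕ ipad = bd 36 36 36 36 36; K' ⊕ opad = d7 5c 5c 5c 5c 5c.
Inner hash: sum = 189+54+54+54+54+54+225+179 = 863; mod 256 = 95 → 5f.
Outer hash (recomputed tag): sum = 215+92+92+92+92+92+95 = 770; mod 256 = 2 → 02.
Recomputed tag = 02; claimed = 17 → mismatch.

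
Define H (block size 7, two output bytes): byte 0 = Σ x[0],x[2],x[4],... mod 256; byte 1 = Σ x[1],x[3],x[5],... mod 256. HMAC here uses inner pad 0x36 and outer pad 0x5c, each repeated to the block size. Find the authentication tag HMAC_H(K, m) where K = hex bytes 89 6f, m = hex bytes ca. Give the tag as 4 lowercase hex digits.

784c

Key hex bytes 89 6f is 2 bytes ≤ B = 7; zero-pad to 7 bytes: K' = 89 6f 00 00 00 00 00.
K' ⊕ ipad = bf 59 36 36 36 36 36.  K' ⊕ opad = d5 33 5c 5c 5c 5c 5c.
Inner input = (K'⊕ipad) ∥ m = bf 59 36 36 36 36 36 ∥ ca.
Inner hash: even-index sum = 353 mod 256 = 97; odd-index sum = 399 mod 256 = 143 → 61 8f.
Outer input = (K'⊕opad) ∥ inner = d5 33 5c 5c 5c 5c 5c ∥ 61 8f.
Outer hash (tag): even-index sum = 632 mod 256 = 120; odd-index sum = 332 mod 256 = 76 → 78 4c.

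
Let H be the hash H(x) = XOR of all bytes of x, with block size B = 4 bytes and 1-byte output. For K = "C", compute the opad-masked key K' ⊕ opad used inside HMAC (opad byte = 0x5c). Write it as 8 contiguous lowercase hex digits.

Key "C" = 43 is 1 byte ≤ B = 4; zero-pad to 4 bytes: K' = 43 00 00 00.
XOR each byte with 0x5c: 43⊕5c=1f, 00⊕5c=5c, 00⊕5c=5c, 00⊕5c=5c.

1f5c5c5c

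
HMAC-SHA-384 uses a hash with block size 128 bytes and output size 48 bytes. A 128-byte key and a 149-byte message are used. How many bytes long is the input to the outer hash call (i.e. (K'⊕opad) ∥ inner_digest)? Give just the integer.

176

Key is 128 ≤ 128 bytes, zero-padded: |K'| = 128.
Outer input = (K'⊕opad) ∥ H(inner) → 128 + 48 = 176 bytes.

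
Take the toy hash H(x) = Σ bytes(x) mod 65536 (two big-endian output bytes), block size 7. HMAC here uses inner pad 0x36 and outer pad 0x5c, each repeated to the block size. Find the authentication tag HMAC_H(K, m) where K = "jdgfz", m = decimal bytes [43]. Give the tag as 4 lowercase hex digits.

Key "jdgfz" = 6a 64 67 66 7a is 5 bytes ≤ B = 7; zero-pad to 7 bytes: K' = 6a 64 67 66 7a 00 00.
K' ⊕ ipad = 5c 52 51 50 4c 36 36.  K' ⊕ opad = 36 38 3b 3a 26 5c 5c.
Inner input = (K'⊕ipad) ∥ m = 5c 52 51 50 4c 36 36 ∥ 2b.
Inner hash: sum = 92+82+81+80+76+54+54+43 = 562 → 02 32.
Outer input = (K'⊕opad) ∥ inner = 36 38 3b 3a 26 5c 5c ∥ 02 32.
Outer hash (tag): sum = 54+56+59+58+38+92+92+2+50 = 501 → 01 f5.

01f5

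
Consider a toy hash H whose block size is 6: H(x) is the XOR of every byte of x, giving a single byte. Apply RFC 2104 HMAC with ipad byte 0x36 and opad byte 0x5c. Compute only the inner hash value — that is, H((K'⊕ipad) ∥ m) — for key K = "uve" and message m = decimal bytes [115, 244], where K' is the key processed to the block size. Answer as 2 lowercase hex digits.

Key "uve" = 75 76 65 is 3 bytes ≤ B = 6; zero-pad to 6 bytes: K' = 75 76 65 00 00 00.
K' ⊕ ipad = 43 40 53 36 36 36.
Inner input = 43 40 53 36 36 36 ∥ 73 f4.
Inner hash: XOR 43⊕40⊕53⊕36⊕36⊕36⊕73⊕f4 = e1.

e1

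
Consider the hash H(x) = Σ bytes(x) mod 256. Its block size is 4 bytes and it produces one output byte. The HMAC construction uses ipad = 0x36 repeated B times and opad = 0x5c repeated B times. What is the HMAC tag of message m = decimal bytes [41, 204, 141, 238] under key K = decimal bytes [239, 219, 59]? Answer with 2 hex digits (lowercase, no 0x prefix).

Key decimal bytes [239, 219, 59] = ef db 3b is 3 bytes ≤ B = 4; zero-pad to 4 bytes: K' = ef db 3b 00.
K' ⊕ ipad = d9 ed 0d 36.  K' ⊕ opad = b3 87 67 5c.
Inner input = (K'⊕ipad) ∥ m = d9 ed 0d 36 ∥ 29 cc 8d ee.
Inner hash: sum = 217+237+13+54+41+204+141+238 = 1145; mod 256 = 121 → 79.
Outer input = (K'⊕opad) ∥ inner = b3 87 67 5c ∥ 79.
Outer hash (tag): sum = 179+135+103+92+121 = 630; mod 256 = 118 → 76.

76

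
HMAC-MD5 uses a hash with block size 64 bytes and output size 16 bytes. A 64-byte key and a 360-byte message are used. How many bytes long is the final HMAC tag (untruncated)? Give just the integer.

16

The tag is one MD5 digest: 16 bytes.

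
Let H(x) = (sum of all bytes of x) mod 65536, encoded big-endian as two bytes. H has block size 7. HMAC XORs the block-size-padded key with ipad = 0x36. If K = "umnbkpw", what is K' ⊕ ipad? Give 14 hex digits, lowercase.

435b58545d4641

Key "umnbkpw" = 75 6d 6e 62 6b 70 77 is exactly B = 7 bytes: K' = 75 6d 6e 62 6b 70 77.
XOR each byte with 0x36: 75⊕36=43, 6d⊕36=5b, 6e⊕36=58, 62⊕36=54, 6b⊕36=5d, 70⊕36=46, 77⊕36=41.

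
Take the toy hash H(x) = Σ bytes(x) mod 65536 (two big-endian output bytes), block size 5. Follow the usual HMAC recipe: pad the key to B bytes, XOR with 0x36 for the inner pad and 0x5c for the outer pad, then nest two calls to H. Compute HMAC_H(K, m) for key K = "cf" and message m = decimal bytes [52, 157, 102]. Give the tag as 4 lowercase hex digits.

020d

Key "cf" = 63 66 is 2 bytes ≤ B = 5; zero-pad to 5 bytes: K' = 63 66 00 00 00.
K' ⊕ ipad = 55 50 36 36 36.  K' ⊕ opad = 3f 3a 5c 5c 5c.
Inner input = (K'⊕ipad) ∥ m = 55 50 36 36 36 ∥ 34 9d 66.
Inner hash: sum = 85+80+54+54+54+52+157+102 = 638 → 02 7e.
Outer input = (K'⊕opad) ∥ inner = 3f 3a 5c 5c 5c ∥ 02 7e.
Outer hash (tag): sum = 63+58+92+92+92+2+126 = 525 → 02 0d.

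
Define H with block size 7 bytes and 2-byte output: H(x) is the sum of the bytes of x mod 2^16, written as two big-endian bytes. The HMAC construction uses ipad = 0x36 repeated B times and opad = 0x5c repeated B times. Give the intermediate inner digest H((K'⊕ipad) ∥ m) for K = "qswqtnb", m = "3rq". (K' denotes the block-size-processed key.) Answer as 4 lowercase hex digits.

Key "qswqtnb" = 71 73 77 71 74 6e 62 is exactly B = 7 bytes: K' = 71 73 77 71 74 6e 62.
K' ⊕ ipad = 47 45 41 47 42 58 54.
Inner input = 47 45 41 47 42 58 54 ∥ 33 72 71.
Inner hash: sum = 71+69+65+71+66+88+84+51+114+113 = 792 → 03 18.

0318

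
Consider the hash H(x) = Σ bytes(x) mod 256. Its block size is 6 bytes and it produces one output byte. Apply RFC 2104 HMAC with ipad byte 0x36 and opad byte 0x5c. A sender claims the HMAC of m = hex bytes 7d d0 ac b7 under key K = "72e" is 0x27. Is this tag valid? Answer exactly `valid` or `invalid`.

Key "72e" = 37 32 65 is 3 bytes ≤ B = 6; zero-pad to 6 bytes: K' = 37 32 65 00 00 00.
K' ⊕ ipad = 01 04 53 36 36 36; K' ⊕ opad = 6b 6e 39 5c 5c 5c.
Inner hash: sum = 1+4+83+54+54+54+125+208+172+183 = 938; mod 256 = 170 → aa.
Outer hash (recomputed tag): sum = 107+110+57+92+92+92+170 = 720; mod 256 = 208 → d0.
Recomputed tag = d0; claimed = 27 → mismatch.

invalid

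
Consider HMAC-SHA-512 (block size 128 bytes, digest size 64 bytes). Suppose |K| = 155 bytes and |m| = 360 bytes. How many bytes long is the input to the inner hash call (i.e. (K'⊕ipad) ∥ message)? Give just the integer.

488

Key is 155 > 128 bytes, so it is hashed to 64 bytes then zero-padded to 128: |K'| = 128.
Inner input = (K'⊕ipad) ∥ m → 128 + 360 = 488 bytes.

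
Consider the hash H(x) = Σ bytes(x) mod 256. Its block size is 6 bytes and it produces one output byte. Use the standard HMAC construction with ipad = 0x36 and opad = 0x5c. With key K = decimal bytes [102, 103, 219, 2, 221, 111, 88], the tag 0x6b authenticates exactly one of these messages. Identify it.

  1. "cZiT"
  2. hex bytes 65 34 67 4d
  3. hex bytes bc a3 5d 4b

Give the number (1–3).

Key decimal bytes [102, 103, 219, 2, 221, 111, 88] = 66 67 db 02 dd 6f 58 is 7 bytes > B = 6, so hash it first: H(key) = 4e, then zero-pad to 6 bytes: K' = 4e 00 00 00 00 00.
K' ⊕ ipad = 78 36 36 36 36 36; K' ⊕ opad = 12 5c 5c 5c 5c 5c.
m1: inner = H(78 36 36 36 36 36 63 5a 69 54) = 00; tag = H(12 5c 5c 5c 5c 5c 00) = de
m2: inner = H(78 36 36 36 36 36 65 34 67 4d) = d3; tag = H(12 5c 5c 5c 5c 5c d3) = b1
m3: inner = H(78 36 36 36 36 36 bc a3 5d 4b) = 8d; tag = H(12 5c 5c 5c 5c 5c 8d) = 6b ← matches

3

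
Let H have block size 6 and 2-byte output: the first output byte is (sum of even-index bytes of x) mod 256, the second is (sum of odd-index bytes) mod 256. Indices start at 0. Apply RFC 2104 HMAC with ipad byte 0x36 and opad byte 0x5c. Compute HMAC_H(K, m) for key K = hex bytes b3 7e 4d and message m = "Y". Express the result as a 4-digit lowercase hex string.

eb8e

Key hex bytes b3 7e 4d is 3 bytes ≤ B = 6; zero-pad to 6 bytes: K' = b3 7e 4d 00 00 00.
K' ⊕ ipad = 85 48 7b 36 36 36.  K' ⊕ opad = ef 22 11 5c 5c 5c.
Inner input = (K'⊕ipad) ∥ m = 85 48 7b 36 36 36 ∥ 59.
Inner hash: even-index sum = 399 mod 256 = 143; odd-index sum = 180 mod 256 = 180 → 8f b4.
Outer input = (K'⊕opad) ∥ inner = ef 22 11 5c 5c 5c ∥ 8f b4.
Outer hash (tag): even-index sum = 491 mod 256 = 235; odd-index sum = 398 mod 256 = 142 → eb 8e.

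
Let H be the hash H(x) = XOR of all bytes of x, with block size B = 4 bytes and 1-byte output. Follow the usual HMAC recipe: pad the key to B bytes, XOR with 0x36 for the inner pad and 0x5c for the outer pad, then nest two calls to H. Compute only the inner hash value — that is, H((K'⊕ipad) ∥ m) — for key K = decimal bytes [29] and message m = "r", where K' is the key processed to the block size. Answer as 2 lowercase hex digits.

Key decimal bytes [29] = 1d is 1 byte ≤ B = 4; zero-pad to 4 bytes: K' = 1d 00 00 00.
K' ⊕ ipad = 2b 36 36 36.
Inner input = 2b 36 36 36 ∥ 72.
Inner hash: XOR 2b⊕36⊕36⊕36⊕72 = 6f.

6f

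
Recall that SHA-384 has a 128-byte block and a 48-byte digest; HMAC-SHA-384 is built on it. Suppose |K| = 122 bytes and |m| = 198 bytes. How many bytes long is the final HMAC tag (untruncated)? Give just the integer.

48

The tag is one SHA-384 digest: 48 bytes.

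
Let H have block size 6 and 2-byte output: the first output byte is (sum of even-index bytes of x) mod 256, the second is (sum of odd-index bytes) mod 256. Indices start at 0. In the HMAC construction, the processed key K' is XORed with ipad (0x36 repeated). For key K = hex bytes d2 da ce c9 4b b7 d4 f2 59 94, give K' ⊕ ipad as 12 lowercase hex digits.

2ed636363636

Key hex bytes d2 da ce c9 4b b7 d4 f2 59 94 is 10 bytes > B = 6, so hash it first: H(key) = 18 e0, then zero-pad to 6 bytes: K' = 18 e0 00 00 00 00.
XOR each byte with 0x36: 18⊕36=2e, e0⊕36=d6, 00⊕36=36, 00⊕36=36, 00⊕36=36, 00⊕36=36.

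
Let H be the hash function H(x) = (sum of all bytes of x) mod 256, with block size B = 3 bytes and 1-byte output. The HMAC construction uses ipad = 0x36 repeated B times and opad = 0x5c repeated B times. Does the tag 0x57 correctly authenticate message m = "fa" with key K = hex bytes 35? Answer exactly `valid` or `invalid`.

valid

Key hex bytes 35 is 1 byte ≤ B = 3; zero-pad to 3 bytes: K' = 35 00 00.
K' ⊕ ipad = 03 36 36; K' ⊕ opad = 69 5c 5c.
Inner hash: sum = 3+54+54+102+97 = 310; mod 256 = 54 → 36.
Outer hash (recomputed tag): sum = 105+92+92+54 = 343; mod 256 = 87 → 57.
Recomputed tag = 57; claimed = 57 → match.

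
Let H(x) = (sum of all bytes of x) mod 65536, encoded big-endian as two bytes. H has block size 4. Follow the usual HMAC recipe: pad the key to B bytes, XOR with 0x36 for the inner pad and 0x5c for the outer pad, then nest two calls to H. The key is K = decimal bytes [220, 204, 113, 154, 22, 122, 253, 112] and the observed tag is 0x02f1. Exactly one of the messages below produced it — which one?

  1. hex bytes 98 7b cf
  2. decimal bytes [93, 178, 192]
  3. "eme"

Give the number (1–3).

Key decimal bytes [220, 204, 113, 154, 22, 122, 253, 112] = dc cc 71 9a 16 7a fd 70 is 8 bytes > B = 4, so hash it first: H(key) = 04 b0, then zero-pad to 4 bytes: K' = 04 b0 00 00.
K' ⊕ ipad = 32 86 36 36; K' ⊕ opad = 58 ec 5c 5c.
m1: inner = H(32 86 36 36 98 7b cf) = 03 06; tag = H(58 ec 5c 5c 03 06) = 0205
m2: inner = H(32 86 36 36 5d b2 c0) = 02 f3; tag = H(58 ec 5c 5c 02 f3) = 02f1 ← matches
m3: inner = H(32 86 36 36 65 6d 65) = 02 5b; tag = H(58 ec 5c 5c 02 5b) = 0259

2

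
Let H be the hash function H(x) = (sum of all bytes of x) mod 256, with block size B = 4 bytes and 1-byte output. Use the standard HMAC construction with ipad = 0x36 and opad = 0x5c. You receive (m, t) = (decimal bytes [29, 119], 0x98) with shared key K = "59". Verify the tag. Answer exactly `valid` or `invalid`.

valid

Key "59" = 35 39 is 2 bytes ≤ B = 4; zero-pad to 4 bytes: K' = 35 39 00 00.
K' ⊕ ipad = 03 0f 36 36; K' ⊕ opad = 69 65 5c 5c.
Inner hash: sum = 3+15+54+54+29+119 = 274; mod 256 = 18 → 12.
Outer hash (recomputed tag): sum = 105+101+92+92+18 = 408; mod 256 = 152 → 98.
Recomputed tag = 98; claimed = 98 → match.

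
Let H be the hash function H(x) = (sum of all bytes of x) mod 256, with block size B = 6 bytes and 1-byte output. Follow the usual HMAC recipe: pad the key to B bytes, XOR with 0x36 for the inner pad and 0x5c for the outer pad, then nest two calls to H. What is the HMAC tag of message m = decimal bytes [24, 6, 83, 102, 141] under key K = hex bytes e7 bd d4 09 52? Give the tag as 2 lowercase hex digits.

5e

Key hex bytes e7 bd d4 09 52 is 5 bytes ≤ B = 6; zero-pad to 6 bytes: K' = e7 bd d4 09 52 00.
K' ⊕ ipad = d1 8b e2 3f 64 36.  K' ⊕ opad = bb e1 88 55 0e 5c.
Inner input = (K'⊕ipad) ∥ m = d1 8b e2 3f 64 36 ∥ 18 06 53 66 8d.
Inner hash: sum = 209+139+226+63+100+54+24+6+83+102+141 = 1147; mod 256 = 123 → 7b.
Outer input = (K'⊕opad) ∥ inner = bb e1 88 55 0e 5c ∥ 7b.
Outer hash (tag): sum = 187+225+136+85+14+92+123 = 862; mod 256 = 94 → 5e.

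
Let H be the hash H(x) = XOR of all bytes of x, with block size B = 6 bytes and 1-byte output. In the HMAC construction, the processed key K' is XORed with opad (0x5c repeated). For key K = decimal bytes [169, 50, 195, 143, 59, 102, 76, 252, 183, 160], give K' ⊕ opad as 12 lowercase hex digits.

715c5c5c5c5c

Key decimal bytes [169, 50, 195, 143, 59, 102, 76, 252, 183, 160] = a9 32 c3 8f 3b 66 4c fc b7 a0 is 10 bytes > B = 6, so hash it first: H(key) = 2d, then zero-pad to 6 bytes: K' = 2d 00 00 00 00 00.
XOR each byte with 0x5c: 2d⊕5c=71, 00⊕5c=5c, 00⊕5c=5c, 00⊕5c=5c, 00⊕5c=5c, 00⊕5c=5c.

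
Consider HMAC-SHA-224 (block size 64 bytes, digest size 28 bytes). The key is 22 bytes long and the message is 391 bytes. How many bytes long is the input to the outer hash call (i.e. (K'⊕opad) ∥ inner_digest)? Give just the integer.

Key is 22 ≤ 64 bytes, zero-padded: |K'| = 64.
Outer input = (K'⊕opad) ∥ H(inner) → 64 + 28 = 92 bytes.

92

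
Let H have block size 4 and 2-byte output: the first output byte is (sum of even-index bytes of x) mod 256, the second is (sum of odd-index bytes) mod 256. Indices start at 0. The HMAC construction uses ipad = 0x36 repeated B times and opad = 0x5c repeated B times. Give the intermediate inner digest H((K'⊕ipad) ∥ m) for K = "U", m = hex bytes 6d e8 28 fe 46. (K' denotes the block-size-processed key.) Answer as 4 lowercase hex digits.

Key "U" = 55 is 1 byte ≤ B = 4; zero-pad to 4 bytes: K' = 55 00 00 00.
K' ⊕ ipad = 63 36 36 36.
Inner input = 63 36 36 36 ∥ 6d e8 28 fe 46.
Inner hash: even-index sum = 372 mod 256 = 116; odd-index sum = 594 mod 256 = 82 → 74 52.

7452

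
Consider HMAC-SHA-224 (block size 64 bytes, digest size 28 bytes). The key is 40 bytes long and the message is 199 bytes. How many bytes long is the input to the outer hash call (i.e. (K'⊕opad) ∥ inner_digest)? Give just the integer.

Key is 40 ≤ 64 bytes, zero-padded: |K'| = 64.
Outer input = (K'⊕opad) ∥ H(inner) → 64 + 28 = 92 bytes.

92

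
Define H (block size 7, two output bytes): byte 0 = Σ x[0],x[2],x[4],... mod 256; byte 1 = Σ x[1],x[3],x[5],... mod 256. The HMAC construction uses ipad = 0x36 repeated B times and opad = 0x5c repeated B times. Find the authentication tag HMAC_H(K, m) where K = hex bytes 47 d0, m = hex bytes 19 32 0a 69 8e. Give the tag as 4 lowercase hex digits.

Key hex bytes 47 d0 is 2 bytes ≤ B = 7; zero-pad to 7 bytes: K' = 47 d0 00 00 00 00 00.
K' ⊕ ipad = 71 e6 36 36 36 36 36.  K' ⊕ opad = 1b 8c 5c 5c 5c 5c 5c.
Inner input = (K'⊕ipad) ∥ m = 71 e6 36 36 36 36 36 ∥ 19 32 0a 69 8e.
Inner hash: even-index sum = 430 mod 256 = 174; odd-index sum = 515 mod 256 = 3 → ae 03.
Outer input = (K'⊕opad) ∥ inner = 1b 8c 5c 5c 5c 5c 5c ∥ ae 03.
Outer hash (tag): even-index sum = 306 mod 256 = 50; odd-index sum = 498 mod 256 = 242 → 32 f2.

32f2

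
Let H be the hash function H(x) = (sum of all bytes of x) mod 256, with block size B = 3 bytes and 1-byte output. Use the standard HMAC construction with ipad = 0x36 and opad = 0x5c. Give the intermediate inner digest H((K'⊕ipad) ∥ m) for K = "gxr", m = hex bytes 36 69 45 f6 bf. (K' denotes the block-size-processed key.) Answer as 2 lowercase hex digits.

Key "gxr" = 67 78 72 is exactly B = 3 bytes: K' = 67 78 72.
K' ⊕ ipad = 51 4e 44.
Inner input = 51 4e 44 ∥ 36 69 45 f6 bf.
Inner hash: sum = 81+78+68+54+105+69+246+191 = 892; mod 256 = 124 → 7c.

7c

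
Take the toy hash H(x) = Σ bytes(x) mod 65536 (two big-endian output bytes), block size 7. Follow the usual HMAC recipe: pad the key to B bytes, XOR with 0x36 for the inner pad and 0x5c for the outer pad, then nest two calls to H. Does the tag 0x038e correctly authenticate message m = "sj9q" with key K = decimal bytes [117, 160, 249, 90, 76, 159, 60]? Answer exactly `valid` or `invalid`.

invalid

Key decimal bytes [117, 160, 249, 90, 76, 159, 60] = 75 a0 f9 5a 4c 9f 3c is exactly B = 7 bytes: K' = 75 a0 f9 5a 4c 9f 3c.
K' ⊕ ipad = 43 96 cf 6c 7a a9 0a; K' ⊕ opad = 29 fc a5 06 10 c3 60.
Inner hash: sum = 67+150+207+108+122+169+10+115+106+57+113 = 1224 → 04 c8.
Outer hash (recomputed tag): sum = 41+252+165+6+16+195+96+4+200 = 975 → 03 cf.
Recomputed tag = 03cf; claimed = 038e → mismatch.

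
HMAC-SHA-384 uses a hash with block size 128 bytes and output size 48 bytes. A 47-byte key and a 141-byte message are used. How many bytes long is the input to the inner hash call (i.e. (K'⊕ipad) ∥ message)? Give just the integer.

Key is 47 ≤ 128 bytes, zero-padded: |K'| = 128.
Inner input = (K'⊕ipad) ∥ m → 128 + 141 = 269 bytes.

269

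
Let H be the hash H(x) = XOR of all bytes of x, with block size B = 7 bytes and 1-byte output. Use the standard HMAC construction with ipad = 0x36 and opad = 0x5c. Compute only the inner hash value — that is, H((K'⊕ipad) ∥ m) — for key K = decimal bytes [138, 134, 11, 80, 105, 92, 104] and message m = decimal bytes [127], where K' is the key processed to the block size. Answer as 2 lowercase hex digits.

43

Key decimal bytes [138, 134, 11, 80, 105, 92, 104] = 8a 86 0b 50 69 5c 68 is exactly B = 7 bytes: K' = 8a 86 0b 50 69 5c 68.
K' ⊕ ipad = bc b0 3d 66 5f 6a 5e.
Inner input = bc b0 3d 66 5f 6a 5e ∥ 7f.
Inner hash: XOR bc⊕b0⊕3d⊕66⊕5f⊕6a⊕5e⊕7f = 43.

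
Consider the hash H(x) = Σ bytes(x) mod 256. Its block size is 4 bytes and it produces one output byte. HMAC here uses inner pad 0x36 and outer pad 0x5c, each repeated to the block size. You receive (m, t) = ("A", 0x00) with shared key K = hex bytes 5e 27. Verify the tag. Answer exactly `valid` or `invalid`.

invalid

Key hex bytes 5e 27 is 2 bytes ≤ B = 4; zero-pad to 4 bytes: K' = 5e 27 00 00.
K' ⊕ ipad = 68 11 36 36; K' ⊕ opad = 02 7b 5c 5c.
Inner hash: sum = 104+17+54+54+65 = 294; mod 256 = 38 → 26.
Outer hash (recomputed tag): sum = 2+123+92+92+38 = 347; mod 256 = 91 → 5b.
Recomputed tag = 5b; claimed = 00 → mismatch.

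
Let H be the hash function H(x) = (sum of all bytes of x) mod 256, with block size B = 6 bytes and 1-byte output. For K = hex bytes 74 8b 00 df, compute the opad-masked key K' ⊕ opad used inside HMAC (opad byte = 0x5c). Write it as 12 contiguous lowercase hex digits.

28d75c835c5c

Key hex bytes 74 8b 00 df is 4 bytes ≤ B = 6; zero-pad to 6 bytes: K' = 74 8b 00 df 00 00.
XOR each byte with 0x5c: 74⊕5c=28, 8b⊕5c=d7, 00⊕5c=5c, df⊕5c=83, 00⊕5c=5c, 00⊕5c=5c.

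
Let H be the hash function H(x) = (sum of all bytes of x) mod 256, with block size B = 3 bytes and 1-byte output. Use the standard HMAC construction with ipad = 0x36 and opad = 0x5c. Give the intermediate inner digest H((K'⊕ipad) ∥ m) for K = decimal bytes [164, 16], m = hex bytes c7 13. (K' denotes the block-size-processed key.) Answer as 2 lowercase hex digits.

c8

Key decimal bytes [164, 16] = a4 10 is 2 bytes ≤ B = 3; zero-pad to 3 bytes: K' = a4 10 00.
K' ⊕ ipad = 92 26 36.
Inner input = 92 26 36 ∥ c7 13.
Inner hash: sum = 146+38+54+199+19 = 456; mod 256 = 200 → c8.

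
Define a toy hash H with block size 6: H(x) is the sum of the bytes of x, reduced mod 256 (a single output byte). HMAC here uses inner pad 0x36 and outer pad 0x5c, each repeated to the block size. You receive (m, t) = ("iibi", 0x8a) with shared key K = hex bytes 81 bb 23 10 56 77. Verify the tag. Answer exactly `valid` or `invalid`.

invalid

Key hex bytes 81 bb 23 10 56 77 is exactly B = 6 bytes: K' = 81 bb 23 10 56 77.
K' ⊕ ipad = b7 8d 15 26 60 41; K' ⊕ opad = dd e7 7f 4c 0a 2b.
Inner hash: sum = 183+141+21+38+96+65+105+105+98+105 = 957; mod 256 = 189 → bd.
Outer hash (recomputed tag): sum = 221+231+127+76+10+43+189 = 897; mod 256 = 129 → 81.
Recomputed tag = 81; claimed = 8a → mismatch.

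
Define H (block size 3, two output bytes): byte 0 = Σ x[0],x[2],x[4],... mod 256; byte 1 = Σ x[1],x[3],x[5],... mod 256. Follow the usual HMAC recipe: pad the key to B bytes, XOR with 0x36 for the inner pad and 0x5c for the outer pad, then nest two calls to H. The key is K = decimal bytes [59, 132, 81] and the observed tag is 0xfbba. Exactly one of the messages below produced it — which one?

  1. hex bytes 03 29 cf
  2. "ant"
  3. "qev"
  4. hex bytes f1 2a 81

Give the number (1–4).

2

Key decimal bytes [59, 132, 81] = 3b 84 51 is exactly B = 3 bytes: K' = 3b 84 51.
K' ⊕ ipad = 0d b2 67; K' ⊕ opad = 67 d8 0d.
m1: inner = H(0d b2 67 03 29 cf) = 9d 84; tag = H(67 d8 0d 9d 84) = f875
m2: inner = H(0d b2 67 61 6e 74) = e2 87; tag = H(67 d8 0d e2 87) = fbba ← matches
m3: inner = H(0d b2 67 71 65 76) = d9 99; tag = H(67 d8 0d d9 99) = 0db1
m4: inner = H(0d b2 67 f1 2a 81) = 9e 24; tag = H(67 d8 0d 9e 24) = 9876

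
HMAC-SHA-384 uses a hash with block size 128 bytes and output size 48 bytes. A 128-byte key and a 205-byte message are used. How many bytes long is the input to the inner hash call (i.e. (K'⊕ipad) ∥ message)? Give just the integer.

Key is 128 ≤ 128 bytes, zero-padded: |K'| = 128.
Inner input = (K'⊕ipad) ∥ m → 128 + 205 = 333 bytes.

333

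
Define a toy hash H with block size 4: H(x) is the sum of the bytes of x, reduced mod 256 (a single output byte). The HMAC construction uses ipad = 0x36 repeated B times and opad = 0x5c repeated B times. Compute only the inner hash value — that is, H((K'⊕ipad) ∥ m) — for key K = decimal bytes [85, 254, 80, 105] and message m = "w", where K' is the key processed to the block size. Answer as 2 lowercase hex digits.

Key decimal bytes [85, 254, 80, 105] = 55 fe 50 69 is exactly B = 4 bytes: K' = 55 fe 50 69.
K' ⊕ ipad = 63 c8 66 5f.
Inner input = 63 c8 66 5f ∥ 77.
Inner hash: sum = 99+200+102+95+119 = 615; mod 256 = 103 → 67.

67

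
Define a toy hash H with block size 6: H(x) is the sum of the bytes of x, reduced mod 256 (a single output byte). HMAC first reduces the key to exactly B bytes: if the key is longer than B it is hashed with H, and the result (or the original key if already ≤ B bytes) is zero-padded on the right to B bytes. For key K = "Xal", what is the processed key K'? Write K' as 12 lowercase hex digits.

Key "Xal" = 58 61 6c is 3 bytes ≤ B = 6; zero-pad to 6 bytes: K' = 58 61 6c 00 00 00.

58616c000000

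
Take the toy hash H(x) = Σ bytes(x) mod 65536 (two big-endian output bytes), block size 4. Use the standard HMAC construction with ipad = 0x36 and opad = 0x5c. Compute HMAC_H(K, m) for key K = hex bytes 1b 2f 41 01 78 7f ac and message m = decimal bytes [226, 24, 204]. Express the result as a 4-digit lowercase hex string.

Key hex bytes 1b 2f 41 01 78 7f ac is 7 bytes > B = 4, so hash it first: H(key) = 02 2f, then zero-pad to 4 bytes: K' = 02 2f 00 00.
K' ⊕ ipad = 34 19 36 36.  K' ⊕ opad = 5e 73 5c 5c.
Inner input = (K'⊕ipad) ∥ m = 34 19 36 36 ∥ e2 18 cc.
Inner hash: sum = 52+25+54+54+226+24+204 = 639 → 02 7f.
Outer input = (K'⊕opad) ∥ inner = 5e 73 5c 5c ∥ 02 7f.
Outer hash (tag): sum = 94+115+92+92+2+127 = 522 → 02 0a.

020a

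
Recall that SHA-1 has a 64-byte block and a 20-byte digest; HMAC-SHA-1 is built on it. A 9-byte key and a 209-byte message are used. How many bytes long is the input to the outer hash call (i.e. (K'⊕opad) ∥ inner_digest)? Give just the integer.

84

Key is 9 ≤ 64 bytes, zero-padded: |K'| = 64.
Outer input = (K'⊕opad) ∥ H(inner) → 64 + 20 = 84 bytes.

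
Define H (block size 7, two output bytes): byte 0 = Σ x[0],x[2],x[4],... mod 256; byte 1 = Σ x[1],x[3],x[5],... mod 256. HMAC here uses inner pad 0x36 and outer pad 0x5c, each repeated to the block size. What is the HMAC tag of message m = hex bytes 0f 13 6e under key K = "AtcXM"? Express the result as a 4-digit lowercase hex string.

Key "AtcXM" = 41 74 63 58 4d is 5 bytes ≤ B = 7; zero-pad to 7 bytes: K' = 41 74 63 58 4d 00 00.
K' ⊕ ipad = 77 42 55 6e 7b 36 36.  K' ⊕ opad = 1d 28 3f 04 11 5c 5c.
Inner input = (K'⊕ipad) ∥ m = 77 42 55 6e 7b 36 36 ∥ 0f 13 6e.
Inner hash: even-index sum = 400 mod 256 = 144; odd-index sum = 355 mod 256 = 99 → 90 63.
Outer input = (K'⊕opad) ∥ inner = 1d 28 3f 04 11 5c 5c ∥ 90 63.
Outer hash (tag): even-index sum = 300 mod 256 = 44; odd-index sum = 280 mod 256 = 24 → 2c 18.

2c18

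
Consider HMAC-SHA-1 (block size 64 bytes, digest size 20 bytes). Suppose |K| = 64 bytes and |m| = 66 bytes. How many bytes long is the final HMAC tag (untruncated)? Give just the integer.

20

The tag is one SHA-1 digest: 20 bytes.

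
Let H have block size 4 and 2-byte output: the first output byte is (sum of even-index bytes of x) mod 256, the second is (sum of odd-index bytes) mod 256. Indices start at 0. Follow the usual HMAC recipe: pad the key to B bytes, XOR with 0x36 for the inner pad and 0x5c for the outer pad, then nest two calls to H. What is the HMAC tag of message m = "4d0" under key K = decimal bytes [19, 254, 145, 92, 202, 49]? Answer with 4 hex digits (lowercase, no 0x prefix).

808a

Key decimal bytes [19, 254, 145, 92, 202, 49] = 13 fe 91 5c ca 31 is 6 bytes > B = 4, so hash it first: H(key) = 6e 8b, then zero-pad to 4 bytes: K' = 6e 8b 00 00.
K' ⊕ ipad = 58 bd 36 36.  K' ⊕ opad = 32 d7 5c 5c.
Inner input = (K'⊕ipad) ∥ m = 58 bd 36 36 ∥ 34 64 30.
Inner hash: even-index sum = 242 mod 256 = 242; odd-index sum = 343 mod 256 = 87 → f2 57.
Outer input = (K'⊕opad) ∥ inner = 32 d7 5c 5c ∥ f2 57.
Outer hash (tag): even-index sum = 384 mod 256 = 128; odd-index sum = 394 mod 256 = 138 → 80 8a.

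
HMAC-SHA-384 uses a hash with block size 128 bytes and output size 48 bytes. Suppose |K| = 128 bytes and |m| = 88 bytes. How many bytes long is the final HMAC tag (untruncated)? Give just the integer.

48

The tag is one SHA-384 digest: 48 bytes.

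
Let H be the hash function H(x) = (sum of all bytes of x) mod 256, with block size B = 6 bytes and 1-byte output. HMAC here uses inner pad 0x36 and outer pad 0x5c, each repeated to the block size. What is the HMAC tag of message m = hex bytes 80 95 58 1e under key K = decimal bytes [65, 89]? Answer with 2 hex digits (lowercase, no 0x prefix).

db

Key decimal bytes [65, 89] = 41 59 is 2 bytes ≤ B = 6; zero-pad to 6 bytes: K' = 41 59 00 00 00 00.
K' ⊕ ipad = 77 6f 36 36 36 36.  K' ⊕ opad = 1d 05 5c 5c 5c 5c.
Inner input = (K'⊕ipad) ∥ m = 77 6f 36 36 36 36 ∥ 80 95 58 1e.
Inner hash: sum = 119+111+54+54+54+54+128+149+88+30 = 841; mod 256 = 73 → 49.
Outer input = (K'⊕opad) ∥ inner = 1d 05 5c 5c 5c 5c ∥ 49.
Outer hash (tag): sum = 29+5+92+92+92+92+73 = 475; mod 256 = 219 → db.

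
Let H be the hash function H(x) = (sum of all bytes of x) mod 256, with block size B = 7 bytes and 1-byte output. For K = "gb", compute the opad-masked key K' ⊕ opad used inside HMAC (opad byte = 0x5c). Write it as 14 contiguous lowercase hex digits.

Key "gb" = 67 62 is 2 bytes ≤ B = 7; zero-pad to 7 bytes: K' = 67 62 00 00 00 00 00.
XOR each byte with 0x5c: 67⊕5c=3b, 62⊕5c=3e, 00⊕5c=5c, 00⊕5c=5c, 00⊕5c=5c, 00⊕5c=5c, 00⊕5c=5c.

3b3e5c5c5c5c5c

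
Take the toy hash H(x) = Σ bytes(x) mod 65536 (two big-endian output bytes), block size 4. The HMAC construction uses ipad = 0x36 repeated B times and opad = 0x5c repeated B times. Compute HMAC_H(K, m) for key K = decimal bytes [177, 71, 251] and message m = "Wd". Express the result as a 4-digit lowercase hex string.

02c3

Key decimal bytes [177, 71, 251] = b1 47 fb is 3 bytes ≤ B = 4; zero-pad to 4 bytes: K' = b1 47 fb 00.
K' ⊕ ipad = 87 71 cd 36.  K' ⊕ opad = ed 1b a7 5c.
Inner input = (K'⊕ipad) ∥ m = 87 71 cd 36 ∥ 57 64.
Inner hash: sum = 135+113+205+54+87+100 = 694 → 02 b6.
Outer input = (K'⊕opad) ∥ inner = ed 1b a7 5c ∥ 02 b6.
Outer hash (tag): sum = 237+27+167+92+2+182 = 707 → 02 c3.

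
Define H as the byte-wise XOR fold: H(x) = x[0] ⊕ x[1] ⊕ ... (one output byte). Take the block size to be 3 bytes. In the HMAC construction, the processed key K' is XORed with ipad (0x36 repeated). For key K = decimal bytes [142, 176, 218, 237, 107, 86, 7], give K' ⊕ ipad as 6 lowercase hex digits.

053636

Key decimal bytes [142, 176, 218, 237, 107, 86, 7] = 8e b0 da ed 6b 56 07 is 7 bytes > B = 3, so hash it first: H(key) = 33, then zero-pad to 3 bytes: K' = 33 00 00.
XOR each byte with 0x36: 33⊕36=05, 00⊕36=36, 00⊕36=36.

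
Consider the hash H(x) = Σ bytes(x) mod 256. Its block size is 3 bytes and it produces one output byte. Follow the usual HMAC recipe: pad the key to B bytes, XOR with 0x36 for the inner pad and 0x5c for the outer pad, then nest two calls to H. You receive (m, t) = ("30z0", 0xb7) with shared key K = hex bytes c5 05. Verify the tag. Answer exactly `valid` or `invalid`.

valid

Key hex bytes c5 05 is 2 bytes ≤ B = 3; zero-pad to 3 bytes: K' = c5 05 00.
K' ⊕ ipad = f3 33 36; K' ⊕ opad = 99 59 5c.
Inner hash: sum = 243+51+54+51+48+122+48 = 617; mod 256 = 105 → 69.
Outer hash (recomputed tag): sum = 153+89+92+105 = 439; mod 256 = 183 → b7.
Recomputed tag = b7; claimed = b7 → match.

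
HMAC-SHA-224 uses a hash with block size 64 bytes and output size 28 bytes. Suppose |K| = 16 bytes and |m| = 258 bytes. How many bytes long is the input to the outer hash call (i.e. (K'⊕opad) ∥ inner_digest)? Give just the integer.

92

Key is 16 ≤ 64 bytes, zero-padded: |K'| = 64.
Outer input = (K'⊕opad) ∥ H(inner) → 64 + 28 = 92 bytes.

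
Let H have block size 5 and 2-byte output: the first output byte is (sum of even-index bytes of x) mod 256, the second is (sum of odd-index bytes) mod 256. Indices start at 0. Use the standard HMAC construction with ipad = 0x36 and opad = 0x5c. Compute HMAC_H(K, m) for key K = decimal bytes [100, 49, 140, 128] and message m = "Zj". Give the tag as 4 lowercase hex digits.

7bf5

Key decimal bytes [100, 49, 140, 128] = 64 31 8c 80 is 4 bytes ≤ B = 5; zero-pad to 5 bytes: K' = 64 31 8c 80 00.
K' ⊕ ipad = 52 07 ba b6 36.  K' ⊕ opad = 38 6d d0 dc 5c.
Inner input = (K'⊕ipad) ∥ m = 52 07 ba b6 36 ∥ 5a 6a.
Inner hash: even-index sum = 428 mod 256 = 172; odd-index sum = 279 mod 256 = 23 → ac 17.
Outer input = (K'⊕opad) ∥ inner = 38 6d d0 dc 5c ∥ ac 17.
Outer hash (tag): even-index sum = 379 mod 256 = 123; odd-index sum = 501 mod 256 = 245 → 7b f5.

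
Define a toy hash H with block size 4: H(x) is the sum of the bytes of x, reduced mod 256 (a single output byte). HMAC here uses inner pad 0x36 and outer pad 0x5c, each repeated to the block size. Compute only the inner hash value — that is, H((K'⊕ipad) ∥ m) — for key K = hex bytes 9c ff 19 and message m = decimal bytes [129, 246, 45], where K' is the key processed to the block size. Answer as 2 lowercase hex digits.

7c

Key hex bytes 9c ff 19 is 3 bytes ≤ B = 4; zero-pad to 4 bytes: K' = 9c ff 19 00.
K' ⊕ ipad = aa c9 2f 36.
Inner input = aa c9 2f 36 ∥ 81 f6 2d.
Inner hash: sum = 170+201+47+54+129+246+45 = 892; mod 256 = 124 → 7c.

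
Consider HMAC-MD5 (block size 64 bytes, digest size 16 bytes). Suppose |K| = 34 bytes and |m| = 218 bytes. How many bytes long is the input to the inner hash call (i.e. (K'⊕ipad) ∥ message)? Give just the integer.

Key is 34 ≤ 64 bytes, zero-padded: |K'| = 64.
Inner input = (K'⊕ipad) ∥ m → 64 + 218 = 282 bytes.

282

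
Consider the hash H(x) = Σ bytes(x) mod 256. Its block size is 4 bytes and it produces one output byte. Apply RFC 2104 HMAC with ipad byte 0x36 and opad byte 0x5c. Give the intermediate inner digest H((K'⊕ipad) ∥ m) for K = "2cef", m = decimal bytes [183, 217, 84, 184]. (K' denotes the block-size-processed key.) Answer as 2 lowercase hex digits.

Key "2cef" = 32 63 65 66 is exactly B = 4 bytes: K' = 32 63 65 66.
K' ⊕ ipad = 04 55 53 50.
Inner input = 04 55 53 50 ∥ b7 d9 54 b8.
Inner hash: sum = 4+85+83+80+183+217+84+184 = 920; mod 256 = 152 → 98.

98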